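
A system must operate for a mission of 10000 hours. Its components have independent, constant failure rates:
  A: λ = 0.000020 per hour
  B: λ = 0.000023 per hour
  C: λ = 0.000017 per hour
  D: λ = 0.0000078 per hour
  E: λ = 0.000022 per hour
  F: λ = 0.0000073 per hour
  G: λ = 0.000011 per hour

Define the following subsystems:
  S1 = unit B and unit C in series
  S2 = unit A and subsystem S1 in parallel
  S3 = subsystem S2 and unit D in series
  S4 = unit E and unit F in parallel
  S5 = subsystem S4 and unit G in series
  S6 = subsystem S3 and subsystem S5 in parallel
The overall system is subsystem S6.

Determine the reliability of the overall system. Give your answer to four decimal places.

R(A) = exp(−0.000020 × 10000) = 0.818731
R(B) = exp(−0.000023 × 10000) = 0.794534
R(C) = exp(−0.000017 × 10000) = 0.843665
R(D) = exp(−0.0000078 × 10000) = 0.924964
R(E) = exp(−0.000022 × 10000) = 0.802519
R(F) = exp(−0.0000073 × 10000) = 0.929601
R(G) = exp(−0.000011 × 10000) = 0.895834
Series (B and C): 0.794534 × 0.843665 = 0.670321
Parallel (A and [0.670321]): 1 − (1 − 0.818731)(1 − 0.670321) = 0.940239
Series ([0.940239] and D): 0.940239 × 0.924964 = 0.869687
Parallel (E and F): 1 − (1 − 0.802519)(1 − 0.929601) = 0.986098
Series ([0.986098] and G): 0.986098 × 0.895834 = 0.883380
Parallel ([0.869687] and [0.883380]): 1 − (1 − 0.869687)(1 − 0.883380) = 0.9848

0.9848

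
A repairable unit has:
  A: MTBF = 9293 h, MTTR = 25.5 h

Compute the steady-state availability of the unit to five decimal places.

0.99726

A(A) = MTBF/(MTBF+MTTR) = 9293/(9293+25.5) = 0.99726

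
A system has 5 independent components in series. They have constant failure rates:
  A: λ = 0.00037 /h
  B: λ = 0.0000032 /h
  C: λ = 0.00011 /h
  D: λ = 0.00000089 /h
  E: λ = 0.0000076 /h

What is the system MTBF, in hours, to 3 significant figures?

2030

Series of exponential components: λ_sys = Σ λ_i
λ_sys = 0.00037 + 0.0000032 + 0.00011 + 0.00000089 + 0.0000076 = 4.9169e-04 /h
MTBF = 1 / λ_sys = 2030 h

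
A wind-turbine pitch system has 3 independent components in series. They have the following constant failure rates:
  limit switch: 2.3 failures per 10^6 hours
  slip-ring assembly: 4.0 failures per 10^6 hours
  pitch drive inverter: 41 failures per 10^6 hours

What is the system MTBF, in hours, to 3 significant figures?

Series of exponential components: λ_sys = Σ λ_i
λ_sys = 0.0000023 + 0.0000040 + 0.000041 = 4.7300e-05 /h
MTBF = 1 / λ_sys = 21100 h

21100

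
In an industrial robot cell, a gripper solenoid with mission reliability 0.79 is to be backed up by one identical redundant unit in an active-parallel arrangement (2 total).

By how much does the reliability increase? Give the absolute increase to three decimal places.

0.166

R_before = 0.79
R_after = 1 − (1 − 0.79)^2 = 0.956
ΔR = 0.956 − 0.79 = 0.166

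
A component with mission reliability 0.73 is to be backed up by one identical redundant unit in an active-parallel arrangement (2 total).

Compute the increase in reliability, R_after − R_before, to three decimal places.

0.197

R_before = 0.73
R_after = 1 − (1 − 0.73)^2 = 0.927
ΔR = 0.927 − 0.73 = 0.197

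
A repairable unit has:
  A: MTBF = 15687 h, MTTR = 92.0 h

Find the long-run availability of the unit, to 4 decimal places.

0.9942

A(A) = MTBF/(MTBF+MTTR) = 15687/(15687+92.0) = 0.9942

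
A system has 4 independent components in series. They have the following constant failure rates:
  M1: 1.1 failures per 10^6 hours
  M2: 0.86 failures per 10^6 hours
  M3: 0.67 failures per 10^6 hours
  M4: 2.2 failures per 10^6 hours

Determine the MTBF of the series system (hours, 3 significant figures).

Series of exponential components: λ_sys = Σ λ_i
λ_sys = 0.0000011 + 0.00000086 + 0.00000067 + 0.0000022 = 4.8300e-06 /h
MTBF = 1 / λ_sys = 207000 h

207000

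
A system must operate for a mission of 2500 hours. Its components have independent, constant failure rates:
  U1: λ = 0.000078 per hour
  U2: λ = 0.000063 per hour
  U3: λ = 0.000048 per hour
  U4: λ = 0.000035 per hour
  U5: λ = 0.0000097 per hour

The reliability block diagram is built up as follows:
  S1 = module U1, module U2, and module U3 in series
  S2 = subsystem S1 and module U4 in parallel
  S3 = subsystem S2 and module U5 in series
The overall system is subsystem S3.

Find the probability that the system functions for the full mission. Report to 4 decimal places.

0.9452

R(U1) = exp(−0.000078 × 2500) = 0.822835
R(U2) = exp(−0.000063 × 2500) = 0.854277
R(U3) = exp(−0.000048 × 2500) = 0.886920
R(U4) = exp(−0.000035 × 2500) = 0.916219
R(U5) = exp(−0.0000097 × 2500) = 0.976042
Series (U1, U2, and U3): 0.822835 × 0.854277 × 0.886920 = 0.623442
Parallel ([0.623442] and U4): 1 − (1 − 0.623442)(1 − 0.916219) = 0.968452
Series ([0.968452] and U5): 0.968452 × 0.976042 = 0.9452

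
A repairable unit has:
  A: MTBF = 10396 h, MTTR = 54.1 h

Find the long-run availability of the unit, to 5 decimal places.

0.99482

A(A) = MTBF/(MTBF+MTTR) = 10396/(10396+54.1) = 0.99482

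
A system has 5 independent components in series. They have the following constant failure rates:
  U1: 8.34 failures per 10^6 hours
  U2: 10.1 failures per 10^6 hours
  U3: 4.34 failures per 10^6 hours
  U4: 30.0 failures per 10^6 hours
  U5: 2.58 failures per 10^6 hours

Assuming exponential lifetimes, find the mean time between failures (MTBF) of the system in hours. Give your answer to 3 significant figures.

18100

Series of exponential components: λ_sys = Σ λ_i
λ_sys = 0.00000834 + 0.0000101 + 0.00000434 + 0.0000300 + 0.00000258 = 5.5360e-05 /h
MTBF = 1 / λ_sys = 18100 h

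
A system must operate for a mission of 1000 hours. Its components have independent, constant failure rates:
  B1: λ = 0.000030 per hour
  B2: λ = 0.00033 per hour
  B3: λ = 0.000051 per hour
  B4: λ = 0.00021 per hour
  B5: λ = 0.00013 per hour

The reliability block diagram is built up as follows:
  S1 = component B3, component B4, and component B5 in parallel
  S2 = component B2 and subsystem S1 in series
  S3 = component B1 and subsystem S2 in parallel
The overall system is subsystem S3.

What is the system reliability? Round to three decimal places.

0.992

R(B1) = exp(−0.000030 × 1000) = 0.97045
R(B2) = exp(−0.00033 × 1000) = 0.71892
R(B3) = exp(−0.000051 × 1000) = 0.95028
R(B4) = exp(−0.00021 × 1000) = 0.81058
R(B5) = exp(−0.00013 × 1000) = 0.87810
Parallel (B3, B4, and B5): 1 − (1 − 0.95028)(1 − 0.81058)(1 − 0.87810) = 0.99885
Series (B2 and [0.99885]): 0.71892 × 0.99885 = 0.71809
Parallel (B1 and [0.71809]): 1 − (1 − 0.97045)(1 − 0.71809) = 0.992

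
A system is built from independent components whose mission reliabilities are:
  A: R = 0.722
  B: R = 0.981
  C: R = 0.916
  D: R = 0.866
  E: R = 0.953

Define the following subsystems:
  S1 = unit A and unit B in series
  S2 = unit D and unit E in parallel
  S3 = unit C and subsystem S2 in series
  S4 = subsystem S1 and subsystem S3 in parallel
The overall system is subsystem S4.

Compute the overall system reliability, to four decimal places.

Series (A and B): 0.722000 × 0.981000 = 0.708282
Parallel (D and E): 1 − (1 − 0.866000)(1 − 0.953000) = 0.993702
Series (C and [0.993702]): 0.916000 × 0.993702 = 0.910231
Parallel ([0.708282] and [0.910231]): 1 − (1 − 0.708282)(1 − 0.910231) = 0.9738

0.9738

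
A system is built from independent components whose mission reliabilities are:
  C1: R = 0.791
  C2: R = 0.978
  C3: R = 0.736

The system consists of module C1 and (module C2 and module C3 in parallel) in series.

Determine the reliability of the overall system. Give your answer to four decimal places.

0.7864

Parallel (C2 and C3): 1 − (1 − 0.978000)(1 − 0.736000) = 0.994192
Series (C1 and [0.994192]): 0.791000 × 0.994192 = 0.7864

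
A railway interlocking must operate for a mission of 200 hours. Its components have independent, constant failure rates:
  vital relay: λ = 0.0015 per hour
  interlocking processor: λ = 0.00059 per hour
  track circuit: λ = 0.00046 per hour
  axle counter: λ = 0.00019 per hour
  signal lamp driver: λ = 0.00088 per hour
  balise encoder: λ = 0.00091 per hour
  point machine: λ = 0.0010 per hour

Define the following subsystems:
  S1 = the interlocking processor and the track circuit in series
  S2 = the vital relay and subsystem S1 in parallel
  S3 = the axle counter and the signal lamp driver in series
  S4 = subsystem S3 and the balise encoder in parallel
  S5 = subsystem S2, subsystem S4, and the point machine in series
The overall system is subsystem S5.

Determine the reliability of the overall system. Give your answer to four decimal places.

0.7536

R(vital relay) = exp(−0.0015 × 200) = 0.740818
R(interlocking processor) = exp(−0.00059 × 200) = 0.888696
R(track circuit) = exp(−0.00046 × 200) = 0.912105
R(axle counter) = exp(−0.00019 × 200) = 0.962713
R(signal lamp driver) = exp(−0.00088 × 200) = 0.838618
R(balise encoder) = exp(−0.00091 × 200) = 0.833601
R(point machine) = exp(−0.0010 × 200) = 0.818731
Series (interlocking processor and track circuit): 0.888696 × 0.912105 = 0.810584
Parallel (vital relay and [0.810584]): 1 − (1 − 0.740818)(1 − 0.810584) = 0.950907
Series (axle counter and signal lamp driver): 0.962713 × 0.838618 = 0.807348
Parallel ([0.807348] and balise encoder): 1 − (1 − 0.807348)(1 − 0.833601) = 0.967943
Series ([0.950907], [0.967943], and point machine): 0.950907 × 0.967943 × 0.818731 = 0.7536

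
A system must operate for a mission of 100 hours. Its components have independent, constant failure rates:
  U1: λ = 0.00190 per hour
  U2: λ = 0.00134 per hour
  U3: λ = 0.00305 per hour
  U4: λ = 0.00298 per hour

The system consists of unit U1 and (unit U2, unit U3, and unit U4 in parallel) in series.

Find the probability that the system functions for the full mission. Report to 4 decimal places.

R(U1) = exp(−0.00190 × 100) = 0.826959
R(U2) = exp(−0.00134 × 100) = 0.874590
R(U3) = exp(−0.00305 × 100) = 0.737123
R(U4) = exp(−0.00298 × 100) = 0.742301
Parallel (U2, U3, and U4): 1 − (1 − 0.874590)(1 − 0.737123)(1 − 0.742301) = 0.991504
Series (U1 and [0.991504]): 0.826959 × 0.991504 = 0.8199

0.8199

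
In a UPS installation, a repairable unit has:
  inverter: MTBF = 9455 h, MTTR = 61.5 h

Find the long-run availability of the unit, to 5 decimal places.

A(inverter) = MTBF/(MTBF+MTTR) = 9455/(9455+61.5) = 0.99354

0.99354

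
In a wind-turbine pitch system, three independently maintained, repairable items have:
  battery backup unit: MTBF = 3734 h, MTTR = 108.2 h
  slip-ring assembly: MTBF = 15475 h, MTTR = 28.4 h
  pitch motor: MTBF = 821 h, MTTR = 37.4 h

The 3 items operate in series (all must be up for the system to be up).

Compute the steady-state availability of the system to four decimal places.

0.9278

A(battery backup unit) = MTBF/(MTBF+MTTR) = 3734/(3734+108.2) = 0.971839
A(slip-ring assembly) = MTBF/(MTBF+MTTR) = 15475/(15475+28.4) = 0.998168
A(pitch motor) = MTBF/(MTBF+MTTR) = 821/(821+37.4) = 0.956431
Series availability: 0.971839 × 0.998168 × 0.956431 = 0.9278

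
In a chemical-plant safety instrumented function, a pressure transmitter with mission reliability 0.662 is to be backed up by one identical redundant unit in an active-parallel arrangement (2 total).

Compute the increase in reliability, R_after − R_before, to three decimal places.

0.224

R_before = 0.662
R_after = 1 − (1 − 0.662)^2 = 0.886
ΔR = 0.886 − 0.662 = 0.224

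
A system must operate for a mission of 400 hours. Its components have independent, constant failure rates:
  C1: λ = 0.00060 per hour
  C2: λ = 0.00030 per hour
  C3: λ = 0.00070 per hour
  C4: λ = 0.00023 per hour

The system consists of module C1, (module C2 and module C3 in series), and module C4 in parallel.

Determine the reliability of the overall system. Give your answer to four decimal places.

R(C1) = exp(−0.00060 × 400) = 0.786628
R(C2) = exp(−0.00030 × 400) = 0.886920
R(C3) = exp(−0.00070 × 400) = 0.755784
R(C4) = exp(−0.00023 × 400) = 0.912105
Series (C2 and C3): 0.886920 × 0.755784 = 0.670320
Parallel (C1, [0.670320], and C4): 1 − (1 − 0.786628)(1 − 0.670320)(1 − 0.912105) = 0.9938

0.9938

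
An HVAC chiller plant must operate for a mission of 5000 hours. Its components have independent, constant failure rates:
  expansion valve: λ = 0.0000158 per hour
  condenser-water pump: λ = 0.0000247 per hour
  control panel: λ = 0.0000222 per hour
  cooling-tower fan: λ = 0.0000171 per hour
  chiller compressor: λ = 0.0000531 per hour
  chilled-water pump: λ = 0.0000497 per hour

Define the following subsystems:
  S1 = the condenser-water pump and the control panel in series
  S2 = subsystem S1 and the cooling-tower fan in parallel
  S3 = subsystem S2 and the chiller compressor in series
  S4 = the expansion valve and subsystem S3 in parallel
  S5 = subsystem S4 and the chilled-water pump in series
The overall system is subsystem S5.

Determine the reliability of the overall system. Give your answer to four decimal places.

R(expansion valve) = exp(−0.0000158 × 5000) = 0.924040
R(condenser-water pump) = exp(−0.0000247 × 5000) = 0.883822
R(control panel) = exp(−0.0000222 × 5000) = 0.894939
R(cooling-tower fan) = exp(−0.0000171 × 5000) = 0.918053
R(chiller compressor) = exp(−0.0000531 × 5000) = 0.766822
R(chilled-water pump) = exp(−0.0000497 × 5000) = 0.779970
Series (condenser-water pump and control panel): 0.883822 × 0.894939 = 0.790967
Parallel ([0.790967] and cooling-tower fan): 1 − (1 − 0.790967)(1 − 0.918053) = 0.982870
Series ([0.982870] and chiller compressor): 0.982870 × 0.766822 = 0.753686
Parallel (expansion valve and [0.753686]): 1 − (1 − 0.924040)(1 − 0.753686) = 0.981290
Series ([0.981290] and chilled-water pump): 0.981290 × 0.779970 = 0.7654

0.7654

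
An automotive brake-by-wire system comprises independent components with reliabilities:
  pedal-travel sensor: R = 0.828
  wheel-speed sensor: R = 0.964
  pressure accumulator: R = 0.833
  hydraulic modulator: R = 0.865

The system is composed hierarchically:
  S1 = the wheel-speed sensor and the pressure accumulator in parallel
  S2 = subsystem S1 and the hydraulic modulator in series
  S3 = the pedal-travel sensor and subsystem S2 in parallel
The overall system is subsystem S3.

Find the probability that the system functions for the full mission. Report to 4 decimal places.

0.9759

Parallel (wheel-speed sensor and pressure accumulator): 1 − (1 − 0.964000)(1 − 0.833000) = 0.993988
Series ([0.993988] and hydraulic modulator): 0.993988 × 0.865000 = 0.859800
Parallel (pedal-travel sensor and [0.859800]): 1 − (1 − 0.828000)(1 − 0.859800) = 0.9759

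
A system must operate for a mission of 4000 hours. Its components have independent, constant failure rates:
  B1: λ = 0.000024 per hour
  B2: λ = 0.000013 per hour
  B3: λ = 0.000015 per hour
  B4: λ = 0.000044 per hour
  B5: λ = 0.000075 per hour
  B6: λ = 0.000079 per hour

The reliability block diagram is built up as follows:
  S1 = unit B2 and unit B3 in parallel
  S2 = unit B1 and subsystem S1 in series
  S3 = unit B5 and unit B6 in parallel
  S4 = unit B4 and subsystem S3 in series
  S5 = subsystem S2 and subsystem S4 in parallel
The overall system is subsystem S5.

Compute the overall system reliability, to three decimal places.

0.979

R(B1) = exp(−0.000024 × 4000) = 0.90846
R(B2) = exp(−0.000013 × 4000) = 0.94933
R(B3) = exp(−0.000015 × 4000) = 0.94176
R(B4) = exp(−0.000044 × 4000) = 0.83862
R(B5) = exp(−0.000075 × 4000) = 0.74082
R(B6) = exp(−0.000079 × 4000) = 0.72906
Parallel (B2 and B3): 1 − (1 − 0.94933)(1 − 0.94176) = 0.99705
Series (B1 and [0.99705]): 0.90846 × 0.99705 = 0.90578
Parallel (B5 and B6): 1 − (1 − 0.74082)(1 − 0.72906) = 0.92978
Series (B4 and [0.92978]): 0.83862 × 0.92978 = 0.77973
Parallel ([0.90578] and [0.77973]): 1 − (1 − 0.90578)(1 − 0.77973) = 0.979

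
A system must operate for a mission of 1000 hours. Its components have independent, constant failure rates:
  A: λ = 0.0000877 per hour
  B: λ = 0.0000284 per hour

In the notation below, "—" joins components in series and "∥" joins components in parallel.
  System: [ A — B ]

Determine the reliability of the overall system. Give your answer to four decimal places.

R(A) = exp(−0.0000877 × 1000) = 0.916036
R(B) = exp(−0.0000284 × 1000) = 0.971999
Series (A and B): 0.916036 × 0.971999 = 0.8904

0.8904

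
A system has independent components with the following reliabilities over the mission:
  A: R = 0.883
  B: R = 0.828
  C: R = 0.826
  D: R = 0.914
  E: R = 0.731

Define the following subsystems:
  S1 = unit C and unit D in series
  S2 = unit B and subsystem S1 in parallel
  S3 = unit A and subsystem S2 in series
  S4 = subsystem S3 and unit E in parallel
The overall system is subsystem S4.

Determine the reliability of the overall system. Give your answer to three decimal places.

0.959

Series (C and D): 0.82600 × 0.91400 = 0.75496
Parallel (B and [0.75496]): 1 − (1 − 0.82800)(1 − 0.75496) = 0.95785
Series (A and [0.95785]): 0.88300 × 0.95785 = 0.84578
Parallel ([0.84578] and E): 1 − (1 − 0.84578)(1 − 0.73100) = 0.959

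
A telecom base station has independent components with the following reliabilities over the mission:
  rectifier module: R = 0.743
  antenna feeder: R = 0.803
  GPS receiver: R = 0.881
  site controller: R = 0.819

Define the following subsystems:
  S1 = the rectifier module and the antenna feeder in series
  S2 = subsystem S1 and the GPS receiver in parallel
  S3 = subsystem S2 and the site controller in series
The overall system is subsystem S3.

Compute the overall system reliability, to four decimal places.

0.7797

Series (rectifier module and antenna feeder): 0.743000 × 0.803000 = 0.596629
Parallel ([0.596629] and GPS receiver): 1 − (1 − 0.596629)(1 − 0.881000) = 0.951999
Series ([0.951999] and site controller): 0.951999 × 0.819000 = 0.7797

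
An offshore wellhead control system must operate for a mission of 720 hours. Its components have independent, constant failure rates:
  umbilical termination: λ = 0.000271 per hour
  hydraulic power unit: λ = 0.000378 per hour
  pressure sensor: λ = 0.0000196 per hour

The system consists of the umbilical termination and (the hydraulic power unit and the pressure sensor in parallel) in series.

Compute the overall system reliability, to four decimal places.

0.8200

R(umbilical termination) = exp(−0.000271 × 720) = 0.822736
R(hydraulic power unit) = exp(−0.000378 × 720) = 0.761732
R(pressure sensor) = exp(−0.0000196 × 720) = 0.985987
Parallel (hydraulic power unit and pressure sensor): 1 − (1 − 0.761732)(1 − 0.985987) = 0.996661
Series (umbilical termination and [0.996661]): 0.822736 × 0.996661 = 0.8200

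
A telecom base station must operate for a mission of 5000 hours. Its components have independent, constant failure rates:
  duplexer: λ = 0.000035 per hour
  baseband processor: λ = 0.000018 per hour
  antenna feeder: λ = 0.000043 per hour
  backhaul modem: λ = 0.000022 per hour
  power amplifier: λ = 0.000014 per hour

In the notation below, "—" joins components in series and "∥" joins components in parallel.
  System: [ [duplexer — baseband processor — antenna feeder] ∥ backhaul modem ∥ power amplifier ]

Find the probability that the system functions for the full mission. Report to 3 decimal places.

0.997

R(duplexer) = exp(−0.000035 × 5000) = 0.83946
R(baseband processor) = exp(−0.000018 × 5000) = 0.91393
R(antenna feeder) = exp(−0.000043 × 5000) = 0.80654
R(backhaul modem) = exp(−0.000022 × 5000) = 0.89583
R(power amplifier) = exp(−0.000014 × 5000) = 0.93239
Series (duplexer, baseband processor, and antenna feeder): 0.83946 × 0.91393 × 0.80654 = 0.61878
Parallel ([0.61878], backhaul modem, and power amplifier): 1 − (1 − 0.61878)(1 − 0.89583)(1 − 0.93239) = 0.997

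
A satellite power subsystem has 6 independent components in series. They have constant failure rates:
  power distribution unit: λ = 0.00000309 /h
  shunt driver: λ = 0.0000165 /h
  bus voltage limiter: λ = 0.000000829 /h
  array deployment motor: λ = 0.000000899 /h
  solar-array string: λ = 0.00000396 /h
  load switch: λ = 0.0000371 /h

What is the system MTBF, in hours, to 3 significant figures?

Series of exponential components: λ_sys = Σ λ_i
λ_sys = 0.00000309 + 0.0000165 + 0.000000829 + 0.000000899 + 0.00000396 + 0.0000371 = 6.2378e-05 /h
MTBF = 1 / λ_sys = 16000 h

16000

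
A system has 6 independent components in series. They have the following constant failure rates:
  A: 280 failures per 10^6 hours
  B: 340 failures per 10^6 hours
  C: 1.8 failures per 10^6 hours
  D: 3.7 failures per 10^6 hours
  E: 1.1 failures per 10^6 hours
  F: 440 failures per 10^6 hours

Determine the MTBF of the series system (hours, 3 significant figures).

938

Series of exponential components: λ_sys = Σ λ_i
λ_sys = 0.00028 + 0.00034 + 0.0000018 + 0.0000037 + 0.0000011 + 0.00044 = 1.0666e-03 /h
MTBF = 1 / λ_sys = 938 h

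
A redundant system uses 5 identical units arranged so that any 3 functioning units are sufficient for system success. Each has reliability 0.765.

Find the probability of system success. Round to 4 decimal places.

0.9117

R = Σ_{i=3}^{5} C(5,i) p^i (1−p)^{5−i} with p = 0.765
C(5,3)·0.765^3·0.235^2 = 0.247241
C(5,4)·0.765^4·0.235^1 = 0.402424
C(5,5)·0.765^5·0.235^0 = 0.262004
Sum = 0.9117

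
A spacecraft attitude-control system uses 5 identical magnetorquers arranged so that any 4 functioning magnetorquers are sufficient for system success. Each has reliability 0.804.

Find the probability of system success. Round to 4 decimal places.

R = Σ_{i=4}^{5} C(5,i) p^i (1−p)^{5−i} with p = 0.804
C(5,4)·0.804^4·0.196^1 = 0.409497
C(5,5)·0.804^5·0.196^0 = 0.335954
Sum = 0.7455

0.7455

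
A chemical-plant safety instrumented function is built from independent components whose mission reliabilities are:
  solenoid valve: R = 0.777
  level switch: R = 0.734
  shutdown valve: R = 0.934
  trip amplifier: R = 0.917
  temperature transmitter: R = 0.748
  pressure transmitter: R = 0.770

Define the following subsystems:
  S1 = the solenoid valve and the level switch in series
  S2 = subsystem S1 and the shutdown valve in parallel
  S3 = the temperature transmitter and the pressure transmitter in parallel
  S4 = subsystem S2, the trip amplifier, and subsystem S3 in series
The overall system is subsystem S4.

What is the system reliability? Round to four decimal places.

Series (solenoid valve and level switch): 0.777000 × 0.734000 = 0.570318
Parallel ([0.570318] and shutdown valve): 1 − (1 − 0.570318)(1 − 0.934000) = 0.971641
Parallel (temperature transmitter and pressure transmitter): 1 − (1 − 0.748000)(1 − 0.770000) = 0.942040
Series ([0.971641], trip amplifier, and [0.942040]): 0.971641 × 0.917000 × 0.942040 = 0.8394

0.8394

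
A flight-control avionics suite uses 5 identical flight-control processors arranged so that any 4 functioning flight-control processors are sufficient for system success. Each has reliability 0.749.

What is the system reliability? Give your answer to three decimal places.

R = Σ_{i=4}^{5} C(5,i) p^i (1−p)^{5−i} with p = 0.749
C(5,4)·0.749^4·0.251^1 = 0.39498
C(5,5)·0.749^5·0.251^0 = 0.23573
Sum = 0.631

0.631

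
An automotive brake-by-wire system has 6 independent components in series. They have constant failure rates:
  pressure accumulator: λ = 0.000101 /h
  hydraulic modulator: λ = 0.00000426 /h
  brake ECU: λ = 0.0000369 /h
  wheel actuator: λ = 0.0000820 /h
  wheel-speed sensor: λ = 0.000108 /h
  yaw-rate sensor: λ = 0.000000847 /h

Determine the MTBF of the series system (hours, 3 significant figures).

Series of exponential components: λ_sys = Σ λ_i
λ_sys = 0.000101 + 0.00000426 + 0.0000369 + 0.0000820 + 0.000108 + 0.000000847 = 3.3301e-04 /h
MTBF = 1 / λ_sys = 3000 h

3000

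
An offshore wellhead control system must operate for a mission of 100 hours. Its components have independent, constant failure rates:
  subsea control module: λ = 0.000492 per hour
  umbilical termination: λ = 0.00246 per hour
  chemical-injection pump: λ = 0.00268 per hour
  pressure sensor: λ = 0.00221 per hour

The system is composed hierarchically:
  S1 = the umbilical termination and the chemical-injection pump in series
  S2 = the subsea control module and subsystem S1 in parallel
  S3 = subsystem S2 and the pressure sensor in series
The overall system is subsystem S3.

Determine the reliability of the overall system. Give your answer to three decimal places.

R(subsea control module) = exp(−0.000492 × 100) = 0.95199
R(umbilical termination) = exp(−0.00246 × 100) = 0.78192
R(chemical-injection pump) = exp(−0.00268 × 100) = 0.76491
R(pressure sensor) = exp(−0.00221 × 100) = 0.80172
Series (umbilical termination and chemical-injection pump): 0.78192 × 0.76491 = 0.59810
Parallel (subsea control module and [0.59810]): 1 − (1 − 0.95199)(1 − 0.59810) = 0.98070
Series ([0.98070] and pressure sensor): 0.98070 × 0.80172 = 0.786

0.786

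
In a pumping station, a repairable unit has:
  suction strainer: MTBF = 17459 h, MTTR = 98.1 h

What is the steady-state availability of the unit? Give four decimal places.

0.9944

A(suction strainer) = MTBF/(MTBF+MTTR) = 17459/(17459+98.1) = 0.9944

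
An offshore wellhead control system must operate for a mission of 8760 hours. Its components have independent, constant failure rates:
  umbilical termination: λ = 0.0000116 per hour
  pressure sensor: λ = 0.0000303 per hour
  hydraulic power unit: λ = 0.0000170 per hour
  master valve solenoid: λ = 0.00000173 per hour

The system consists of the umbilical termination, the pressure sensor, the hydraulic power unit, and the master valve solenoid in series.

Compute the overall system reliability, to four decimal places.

R(umbilical termination) = exp(−0.0000116 × 8760) = 0.903376
R(pressure sensor) = exp(−0.0000303 × 8760) = 0.766878
R(hydraulic power unit) = exp(−0.0000170 × 8760) = 0.861638
R(master valve solenoid) = exp(−0.00000173 × 8760) = 0.984959
Series (umbilical termination, pressure sensor, hydraulic power unit, and master valve solenoid): 0.903376 × 0.766878 × 0.861638 × 0.984959 = 0.5879

0.5879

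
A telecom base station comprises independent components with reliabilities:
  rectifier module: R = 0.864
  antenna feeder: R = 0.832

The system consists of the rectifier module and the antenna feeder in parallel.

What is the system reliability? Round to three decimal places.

Parallel (rectifier module and antenna feeder): 1 − (1 − 0.86400)(1 − 0.83200) = 0.977

0.977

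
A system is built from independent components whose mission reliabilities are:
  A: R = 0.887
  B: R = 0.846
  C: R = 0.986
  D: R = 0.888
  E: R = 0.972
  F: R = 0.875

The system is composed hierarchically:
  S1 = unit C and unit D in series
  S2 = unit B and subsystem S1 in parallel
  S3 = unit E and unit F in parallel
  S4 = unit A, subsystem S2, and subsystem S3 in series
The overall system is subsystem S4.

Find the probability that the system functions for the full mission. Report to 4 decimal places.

Series (C and D): 0.986000 × 0.888000 = 0.875568
Parallel (B and [0.875568]): 1 − (1 − 0.846000)(1 − 0.875568) = 0.980837
Parallel (E and F): 1 − (1 − 0.972000)(1 − 0.875000) = 0.996500
Series (A, [0.980837], and [0.996500]): 0.887000 × 0.980837 × 0.996500 = 0.8670

0.8670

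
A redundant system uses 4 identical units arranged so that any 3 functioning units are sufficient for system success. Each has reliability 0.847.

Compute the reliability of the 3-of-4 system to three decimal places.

R = Σ_{i=3}^{4} C(4,i) p^i (1−p)^{4−i} with p = 0.847
C(4,3)·0.847^3·0.153^1 = 0.37188
C(4,4)·0.847^4·0.153^0 = 0.51468
Sum = 0.887

0.887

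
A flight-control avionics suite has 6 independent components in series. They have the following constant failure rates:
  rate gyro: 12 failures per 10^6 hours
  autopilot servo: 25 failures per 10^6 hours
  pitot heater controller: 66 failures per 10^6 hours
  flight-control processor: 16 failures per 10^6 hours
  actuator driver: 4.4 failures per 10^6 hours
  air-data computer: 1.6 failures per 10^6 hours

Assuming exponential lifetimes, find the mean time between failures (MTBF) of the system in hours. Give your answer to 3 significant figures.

Series of exponential components: λ_sys = Σ λ_i
λ_sys = 0.000012 + 0.000025 + 0.000066 + 0.000016 + 0.0000044 + 0.0000016 = 1.2500e-04 /h
MTBF = 1 / λ_sys = 8000 h

8000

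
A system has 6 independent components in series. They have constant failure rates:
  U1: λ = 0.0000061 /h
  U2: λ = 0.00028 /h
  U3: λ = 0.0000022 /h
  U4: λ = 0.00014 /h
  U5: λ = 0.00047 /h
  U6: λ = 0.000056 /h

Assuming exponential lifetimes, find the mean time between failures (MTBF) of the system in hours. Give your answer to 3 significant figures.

Series of exponential components: λ_sys = Σ λ_i
λ_sys = 0.0000061 + 0.00028 + 0.0000022 + 0.00014 + 0.00047 + 0.000056 = 9.5430e-04 /h
MTBF = 1 / λ_sys = 1050 h

1050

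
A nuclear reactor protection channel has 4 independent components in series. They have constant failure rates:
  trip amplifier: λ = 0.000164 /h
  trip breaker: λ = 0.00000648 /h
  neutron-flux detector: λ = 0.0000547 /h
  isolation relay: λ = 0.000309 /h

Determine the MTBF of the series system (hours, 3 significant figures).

1870

Series of exponential components: λ_sys = Σ λ_i
λ_sys = 0.000164 + 0.00000648 + 0.0000547 + 0.000309 = 5.3418e-04 /h
MTBF = 1 / λ_sys = 1870 h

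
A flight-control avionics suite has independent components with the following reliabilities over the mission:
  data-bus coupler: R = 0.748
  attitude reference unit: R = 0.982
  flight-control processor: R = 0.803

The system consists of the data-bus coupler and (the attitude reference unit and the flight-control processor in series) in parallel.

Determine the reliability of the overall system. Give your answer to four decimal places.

Series (attitude reference unit and flight-control processor): 0.982000 × 0.803000 = 0.788546
Parallel (data-bus coupler and [0.788546]): 1 − (1 − 0.748000)(1 − 0.788546) = 0.9467

0.9467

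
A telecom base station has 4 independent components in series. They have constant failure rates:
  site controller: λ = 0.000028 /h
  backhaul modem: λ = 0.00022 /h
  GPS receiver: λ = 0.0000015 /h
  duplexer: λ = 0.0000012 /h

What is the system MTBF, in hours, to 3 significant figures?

3990

Series of exponential components: λ_sys = Σ λ_i
λ_sys = 0.000028 + 0.00022 + 0.0000015 + 0.0000012 = 2.5070e-04 /h
MTBF = 1 / λ_sys = 3990 h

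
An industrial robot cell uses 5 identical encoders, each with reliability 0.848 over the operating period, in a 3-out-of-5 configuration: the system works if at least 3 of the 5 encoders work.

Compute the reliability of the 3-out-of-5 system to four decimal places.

0.9724

R = Σ_{i=3}^{5} C(5,i) p^i (1−p)^{5−i} with p = 0.848
C(5,3)·0.848^3·0.152^2 = 0.140888
C(5,4)·0.848^4·0.152^1 = 0.393004
C(5,5)·0.848^5·0.152^0 = 0.438510
Sum = 0.9724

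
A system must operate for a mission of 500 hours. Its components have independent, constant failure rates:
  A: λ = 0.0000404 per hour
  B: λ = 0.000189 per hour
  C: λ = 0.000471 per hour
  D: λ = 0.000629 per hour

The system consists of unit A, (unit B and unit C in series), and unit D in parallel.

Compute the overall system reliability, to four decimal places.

0.9985

R(A) = exp(−0.0000404 × 500) = 0.980003
R(B) = exp(−0.000189 × 500) = 0.909828
R(C) = exp(−0.000471 × 500) = 0.790176
R(D) = exp(−0.000629 × 500) = 0.730154
Series (B and C): 0.909828 × 0.790176 = 0.718924
Parallel (A, [0.718924], and D): 1 − (1 − 0.980003)(1 − 0.718924)(1 − 0.730154) = 0.9985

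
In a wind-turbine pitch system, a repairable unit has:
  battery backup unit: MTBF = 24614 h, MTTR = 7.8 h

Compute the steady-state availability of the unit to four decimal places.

0.9997

A(battery backup unit) = MTBF/(MTBF+MTTR) = 24614/(24614+7.8) = 0.9997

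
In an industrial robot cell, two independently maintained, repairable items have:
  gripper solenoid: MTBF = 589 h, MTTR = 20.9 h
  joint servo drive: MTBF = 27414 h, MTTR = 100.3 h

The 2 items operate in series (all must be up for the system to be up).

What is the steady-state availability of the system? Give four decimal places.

A(gripper solenoid) = MTBF/(MTBF+MTTR) = 589/(589+20.9) = 0.965732
A(joint servo drive) = MTBF/(MTBF+MTTR) = 27414/(27414+100.3) = 0.996355
Series availability: 0.965732 × 0.996355 = 0.9622

0.9622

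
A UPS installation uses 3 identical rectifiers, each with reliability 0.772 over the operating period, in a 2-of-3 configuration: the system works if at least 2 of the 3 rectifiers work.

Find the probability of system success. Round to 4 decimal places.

0.8678

R = Σ_{i=2}^{3} C(3,i) p^i (1−p)^{3−i} with p = 0.772
C(3,2)·0.772^2·0.228^1 = 0.407653
C(3,3)·0.772^3·0.228^0 = 0.460100
Sum = 0.8678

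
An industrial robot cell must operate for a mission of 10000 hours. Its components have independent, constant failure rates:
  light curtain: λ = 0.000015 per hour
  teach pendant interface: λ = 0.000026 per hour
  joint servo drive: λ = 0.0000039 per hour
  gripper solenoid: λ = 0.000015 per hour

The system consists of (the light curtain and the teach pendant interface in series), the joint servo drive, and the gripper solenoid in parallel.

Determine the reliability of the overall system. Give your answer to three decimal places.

0.998

R(light curtain) = exp(−0.000015 × 10000) = 0.86071
R(teach pendant interface) = exp(−0.000026 × 10000) = 0.77105
R(joint servo drive) = exp(−0.0000039 × 10000) = 0.96175
R(gripper solenoid) = exp(−0.000015 × 10000) = 0.86071
Series (light curtain and teach pendant interface): 0.86071 × 0.77105 = 0.66365
Parallel ([0.66365], joint servo drive, and gripper solenoid): 1 − (1 − 0.66365)(1 − 0.96175)(1 − 0.86071) = 0.998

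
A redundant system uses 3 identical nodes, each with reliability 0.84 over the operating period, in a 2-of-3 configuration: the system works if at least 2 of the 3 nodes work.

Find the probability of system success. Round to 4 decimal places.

R = Σ_{i=2}^{3} C(3,i) p^i (1−p)^{3−i} with p = 0.84
C(3,2)·0.84^2·0.16^1 = 0.338688
C(3,3)·0.84^3·0.16^0 = 0.592704
Sum = 0.9314

0.9314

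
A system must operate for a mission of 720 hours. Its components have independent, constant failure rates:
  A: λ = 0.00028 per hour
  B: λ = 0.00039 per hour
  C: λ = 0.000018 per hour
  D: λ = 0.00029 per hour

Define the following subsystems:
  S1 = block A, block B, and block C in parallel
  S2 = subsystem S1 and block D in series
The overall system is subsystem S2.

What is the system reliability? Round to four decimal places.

0.8111

R(A) = exp(−0.00028 × 720) = 0.817422
R(B) = exp(−0.00039 × 720) = 0.755179
R(C) = exp(−0.000018 × 720) = 0.987124
R(D) = exp(−0.00029 × 720) = 0.811558
Parallel (A, B, and C): 1 − (1 − 0.817422)(1 − 0.755179)(1 − 0.987124) = 0.999424
Series ([0.999424] and D): 0.999424 × 0.811558 = 0.8111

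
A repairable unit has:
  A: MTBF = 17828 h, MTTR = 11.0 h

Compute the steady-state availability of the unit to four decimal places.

A(A) = MTBF/(MTBF+MTTR) = 17828/(17828+11.0) = 0.9994

0.9994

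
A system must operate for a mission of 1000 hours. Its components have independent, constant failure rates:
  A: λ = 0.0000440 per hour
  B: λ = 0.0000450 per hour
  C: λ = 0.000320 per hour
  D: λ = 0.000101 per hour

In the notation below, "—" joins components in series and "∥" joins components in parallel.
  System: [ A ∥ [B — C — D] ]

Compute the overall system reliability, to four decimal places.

R(A) = exp(−0.0000440 × 1000) = 0.956954
R(B) = exp(−0.0000450 × 1000) = 0.955997
R(C) = exp(−0.000320 × 1000) = 0.726149
R(D) = exp(−0.000101 × 1000) = 0.903933
Series (B, C, and D): 0.955997 × 0.726149 × 0.903933 = 0.627507
Parallel (A and [0.627507]): 1 − (1 − 0.956954)(1 − 0.627507) = 0.9840

0.9840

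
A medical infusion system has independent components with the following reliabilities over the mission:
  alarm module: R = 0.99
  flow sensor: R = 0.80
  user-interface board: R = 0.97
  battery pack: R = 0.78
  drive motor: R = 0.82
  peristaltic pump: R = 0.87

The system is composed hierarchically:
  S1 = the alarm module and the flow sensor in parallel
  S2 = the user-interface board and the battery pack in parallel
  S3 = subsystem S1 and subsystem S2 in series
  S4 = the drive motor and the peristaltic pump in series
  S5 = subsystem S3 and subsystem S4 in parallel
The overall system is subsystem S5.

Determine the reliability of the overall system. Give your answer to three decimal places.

Parallel (alarm module and flow sensor): 1 − (1 − 0.99000)(1 − 0.80000) = 0.99800
Parallel (user-interface board and battery pack): 1 − (1 − 0.97000)(1 − 0.78000) = 0.99340
Series ([0.99800] and [0.99340]): 0.99800 × 0.99340 = 0.99141
Series (drive motor and peristaltic pump): 0.82000 × 0.87000 = 0.71340
Parallel ([0.99141] and [0.71340]): 1 − (1 − 0.99141)(1 − 0.71340) = 0.998

0.998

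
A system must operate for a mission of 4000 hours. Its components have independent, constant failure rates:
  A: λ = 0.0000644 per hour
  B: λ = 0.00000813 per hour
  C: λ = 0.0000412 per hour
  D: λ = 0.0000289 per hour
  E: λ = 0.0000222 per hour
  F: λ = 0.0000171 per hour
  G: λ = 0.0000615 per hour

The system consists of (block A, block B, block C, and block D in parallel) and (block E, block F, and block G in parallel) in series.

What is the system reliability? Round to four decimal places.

0.9987

R(A) = exp(−0.0000644 × 4000) = 0.772904
R(B) = exp(−0.00000813 × 4000) = 0.968003
R(C) = exp(−0.0000412 × 4000) = 0.848063
R(D) = exp(−0.0000289 × 4000) = 0.890831
R(E) = exp(−0.0000222 × 4000) = 0.915029
R(F) = exp(−0.0000171 × 4000) = 0.933887
R(G) = exp(−0.0000615 × 4000) = 0.781922
Parallel (A, B, C, and D): 1 − (1 − 0.772904)(1 − 0.968003)(1 − 0.848063)(1 − 0.890831) = 0.999879
Parallel (E, F, and G): 1 − (1 − 0.915029)(1 − 0.933887)(1 − 0.781922) = 0.998775
Series ([0.999879] and [0.998775]): 0.999879 × 0.998775 = 0.9987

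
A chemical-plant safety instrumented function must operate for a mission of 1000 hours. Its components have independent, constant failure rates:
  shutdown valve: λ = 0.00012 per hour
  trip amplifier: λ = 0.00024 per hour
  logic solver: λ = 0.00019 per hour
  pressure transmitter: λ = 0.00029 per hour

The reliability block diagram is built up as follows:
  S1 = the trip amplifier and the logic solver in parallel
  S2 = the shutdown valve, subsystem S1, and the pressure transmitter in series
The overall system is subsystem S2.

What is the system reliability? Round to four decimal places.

0.6391

R(shutdown valve) = exp(−0.00012 × 1000) = 0.886920
R(trip amplifier) = exp(−0.00024 × 1000) = 0.786628
R(logic solver) = exp(−0.00019 × 1000) = 0.826959
R(pressure transmitter) = exp(−0.00029 × 1000) = 0.748264
Parallel (trip amplifier and logic solver): 1 − (1 − 0.786628)(1 − 0.826959) = 0.963078
Series (shutdown valve, [0.963078], and pressure transmitter): 0.886920 × 0.963078 × 0.748264 = 0.6391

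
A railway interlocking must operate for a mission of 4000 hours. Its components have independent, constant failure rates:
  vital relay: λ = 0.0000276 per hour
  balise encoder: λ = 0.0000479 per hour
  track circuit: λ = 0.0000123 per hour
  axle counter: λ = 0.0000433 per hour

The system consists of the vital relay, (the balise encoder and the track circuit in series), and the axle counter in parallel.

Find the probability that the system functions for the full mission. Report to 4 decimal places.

R(vital relay) = exp(−0.0000276 × 4000) = 0.895476
R(balise encoder) = exp(−0.0000479 × 4000) = 0.825637
R(track circuit) = exp(−0.0000123 × 4000) = 0.951991
R(axle counter) = exp(−0.0000433 × 4000) = 0.840969
Series (balise encoder and track circuit): 0.825637 × 0.951991 = 0.785999
Parallel (vital relay, [0.785999], and axle counter): 1 − (1 − 0.895476)(1 − 0.785999)(1 − 0.840969) = 0.9964

0.9964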